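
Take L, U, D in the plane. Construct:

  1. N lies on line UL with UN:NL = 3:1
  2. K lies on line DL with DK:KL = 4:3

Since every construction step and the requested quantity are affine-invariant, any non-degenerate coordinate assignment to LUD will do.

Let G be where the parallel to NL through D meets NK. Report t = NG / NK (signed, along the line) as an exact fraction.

t = 7/3

Work in coordinates with L = (0, 0), U = (1, 0), D = (0, 1).
1. N lies on line UL with UN:NL = 3:1 ⇒ N = (1/4, 0)
2. K lies on line DL with DK:KL = 4:3 ⇒ K = (0, 3/7)
through D parallel to NL: direction (-1/4, 0); meets NK at G = (-1/3, 1)
G = N + t·(K−N) with t = 7/3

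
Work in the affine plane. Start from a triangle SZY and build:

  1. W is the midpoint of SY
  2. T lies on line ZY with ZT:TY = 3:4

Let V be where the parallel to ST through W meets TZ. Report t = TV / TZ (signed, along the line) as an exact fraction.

Assign S = (0, 0), Z = (1, 0), Y = (0, 1) — the answer is frame-independent, so this choice is without loss of generality.
1. W is the midpoint of SY ⇒ W = (0, 1/2)
2. T lies on line ZY with ZT:TY = 3:4 ⇒ T = (4/7, 3/7)
through W parallel to ST: direction (4/7, 3/7); meets TZ at V = (2/7, 5/7)
V = T + t·(Z−T) with t = -2/3

t = -2/3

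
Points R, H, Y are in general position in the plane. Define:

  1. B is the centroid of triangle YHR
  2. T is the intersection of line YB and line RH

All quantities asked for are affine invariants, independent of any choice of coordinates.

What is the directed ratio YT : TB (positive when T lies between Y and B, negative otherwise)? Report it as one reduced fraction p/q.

Assign R = (0, 0), H = (1, 0), Y = (0, 1) — the answer is frame-independent, so this choice is without loss of generality.
1. B is the centroid of triangle YHR ⇒ B = (1/3, 1/3)
2. T is the intersection of line YB and line RH ⇒ T = (1/2, 0)
T = Y + t·(B−Y) with t = 3/2, so YT:TB = t:(1−t) = 3/2:-1/2

YT:TB = -3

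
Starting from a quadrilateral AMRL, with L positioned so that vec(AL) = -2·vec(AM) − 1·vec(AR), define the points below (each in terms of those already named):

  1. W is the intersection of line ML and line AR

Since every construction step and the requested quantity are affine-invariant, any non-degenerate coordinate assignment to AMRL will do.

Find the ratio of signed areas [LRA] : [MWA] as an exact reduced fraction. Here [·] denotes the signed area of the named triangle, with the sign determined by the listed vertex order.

Work in coordinates with A = (0, 0), M = (1, 0), R = (0, 1), L = (-2, -1).
1. W is the intersection of line ML and line AR ⇒ W = (0, -1/3)
2·[LRA] = -2, 2·[MWA] = -1/3
[LRA]:[MWA] = -2:-1/3 = 6

[LRA]:[MWA] = 6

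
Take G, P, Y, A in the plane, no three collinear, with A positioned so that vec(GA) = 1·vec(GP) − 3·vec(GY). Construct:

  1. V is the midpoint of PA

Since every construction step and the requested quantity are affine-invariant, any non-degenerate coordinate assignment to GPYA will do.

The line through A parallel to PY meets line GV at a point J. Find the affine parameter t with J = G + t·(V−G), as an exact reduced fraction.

Choose coordinates G = (0, 0), P = (1, 0), Y = (0, 1), A = (1, -3).
1. V is the midpoint of PA ⇒ V = (1, -3/2)
through A parallel to PY: direction (-1, 1); meets GV at J = (4, -6)
J = G + t·(V−G) with t = 4

t = 4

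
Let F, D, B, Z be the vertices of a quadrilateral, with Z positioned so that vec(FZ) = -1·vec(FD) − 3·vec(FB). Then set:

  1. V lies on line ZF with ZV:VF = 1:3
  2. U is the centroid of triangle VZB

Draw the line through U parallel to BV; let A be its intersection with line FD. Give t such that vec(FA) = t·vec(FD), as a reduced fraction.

t = -10/39

Choose coordinates F = (0, 0), D = (1, 0), B = (0, 1), Z = (-1, -3).
1. V lies on line ZF with ZV:VF = 1:3 ⇒ V = (-3/4, -9/4)
2. U is the centroid of triangle VZB ⇒ U = (-7/12, -17/12)
through U parallel to BV: direction (-3/4, -13/4); meets FD at A = (-10/39, 0)
A = F + t·(D−F) with t = -10/39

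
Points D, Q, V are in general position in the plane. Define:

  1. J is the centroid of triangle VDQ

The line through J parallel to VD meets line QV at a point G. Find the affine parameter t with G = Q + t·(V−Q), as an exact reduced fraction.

Set D = (0, 0), Q = (1, 0), V = (0, 1); any affine frame gives the same invariant.
1. J is the centroid of triangle VDQ ⇒ J = (1/3, 1/3)
through J parallel to VD: direction (0, -1); meets QV at G = (1/3, 2/3)
G = Q + t·(V−Q) with t = 2/3

t = 2/3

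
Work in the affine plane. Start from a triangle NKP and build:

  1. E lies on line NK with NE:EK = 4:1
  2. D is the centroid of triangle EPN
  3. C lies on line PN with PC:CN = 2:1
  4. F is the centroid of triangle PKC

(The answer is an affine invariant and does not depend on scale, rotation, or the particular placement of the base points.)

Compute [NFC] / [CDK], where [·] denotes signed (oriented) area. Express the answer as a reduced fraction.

[NFC]:[CDK] = -5/4

Work in coordinates with N = (0, 0), K = (1, 0), P = (0, 1).
1. E lies on line NK with NE:EK = 4:1 ⇒ E = (4/5, 0)
2. D is the centroid of triangle EPN ⇒ D = (4/15, 1/3)
3. C lies on line PN with PC:CN = 2:1 ⇒ C = (0, 1/3)
4. F is the centroid of triangle PKC ⇒ F = (1/3, 4/9)
2·[NFC] = 1/9, 2·[CDK] = -4/45
[NFC]:[CDK] = 1/9:-4/45 = -5/4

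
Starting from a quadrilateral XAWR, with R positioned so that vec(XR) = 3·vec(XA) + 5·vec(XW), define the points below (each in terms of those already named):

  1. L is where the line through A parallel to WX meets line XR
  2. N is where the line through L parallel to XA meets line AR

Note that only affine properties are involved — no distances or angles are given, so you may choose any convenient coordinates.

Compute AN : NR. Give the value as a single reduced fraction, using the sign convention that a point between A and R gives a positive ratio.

Choose coordinates X = (0, 0), A = (1, 0), W = (0, 1), R = (3, 5).
1. L is where the line through A parallel to WX meets line XR ⇒ L = (1, 5/3)
2. N is where the line through L parallel to XA meets line AR ⇒ N = (5/3, 5/3)
N = A + t·(R−A) with t = 1/3, so AN:NR = t:(1−t) = 1/3:2/3

AN:NR = 1/2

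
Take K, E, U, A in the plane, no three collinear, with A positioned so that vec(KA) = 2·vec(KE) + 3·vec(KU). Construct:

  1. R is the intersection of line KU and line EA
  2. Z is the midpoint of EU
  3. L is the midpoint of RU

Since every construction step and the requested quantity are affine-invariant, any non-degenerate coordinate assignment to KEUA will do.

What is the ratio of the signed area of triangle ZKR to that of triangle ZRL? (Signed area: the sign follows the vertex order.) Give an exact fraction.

[ZKR]:[ZRL] = -3/2

Set K = (0, 0), E = (1, 0), U = (0, 1), A = (2, 3); any affine frame gives the same invariant.
1. R is the intersection of line KU and line EA ⇒ R = (0, -3)
2. Z is the midpoint of EU ⇒ Z = (1/2, 1/2)
3. L is the midpoint of RU ⇒ L = (0, -1)
2·[ZKR] = 3/2, 2·[ZRL] = -1
[ZKR]:[ZRL] = 3/2:-1 = -3/2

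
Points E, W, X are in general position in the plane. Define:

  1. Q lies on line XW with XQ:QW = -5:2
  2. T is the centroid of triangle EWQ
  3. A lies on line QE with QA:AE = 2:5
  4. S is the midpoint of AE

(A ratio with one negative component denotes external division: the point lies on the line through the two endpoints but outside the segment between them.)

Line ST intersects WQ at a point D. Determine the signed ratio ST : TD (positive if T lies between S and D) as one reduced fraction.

Work in coordinates with E = (0, 0), W = (1, 0), X = (0, 1).
1. Q lies on line XW with XQ:QW = -5:2 ⇒ Q = (5/3, -2/3)
2. T is the centroid of triangle EWQ ⇒ T = (8/9, -2/9)
3. A lies on line QE with QA:AE = 2:5 ⇒ A = (25/21, -10/21)
4. S is the midpoint of AE ⇒ S = (25/42, -5/21)
line ST meets WQ at D = (47/39, -8/39)
T = S + t·(D−S) with t = 13/27, so ST:TD = 13/27:14/27

ST:TD = 13/14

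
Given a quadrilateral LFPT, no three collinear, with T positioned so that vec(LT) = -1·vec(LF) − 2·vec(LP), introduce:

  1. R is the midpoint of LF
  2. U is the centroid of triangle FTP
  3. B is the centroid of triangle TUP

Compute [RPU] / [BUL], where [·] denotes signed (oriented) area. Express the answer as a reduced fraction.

[RPU]:[BUL] = 6

Assign L = (0, 0), F = (1, 0), P = (0, 1), T = (-1, -2) — the answer is frame-independent, so this choice is without loss of generality.
1. R is the midpoint of LF ⇒ R = (1/2, 0)
2. U is the centroid of triangle FTP ⇒ U = (0, -1/3)
3. B is the centroid of triangle TUP ⇒ B = (-1/3, -4/9)
2·[RPU] = 2/3, 2·[BUL] = 1/9
[RPU]:[BUL] = 2/3:1/9 = 6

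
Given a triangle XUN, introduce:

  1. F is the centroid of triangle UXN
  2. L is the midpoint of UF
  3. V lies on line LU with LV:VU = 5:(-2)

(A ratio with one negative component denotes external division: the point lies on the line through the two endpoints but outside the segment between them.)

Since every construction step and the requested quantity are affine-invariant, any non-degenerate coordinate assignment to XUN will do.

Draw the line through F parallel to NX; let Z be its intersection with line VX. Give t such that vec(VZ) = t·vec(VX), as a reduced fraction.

t = 8/11

Choose coordinates X = (0, 0), U = (1, 0), N = (0, 1).
1. F is the centroid of triangle UXN ⇒ F = (1/3, 1/3)
2. L is the midpoint of UF ⇒ L = (2/3, 1/6)
3. V lies on line LU with LV:VU = 5:(-2) ⇒ V = (11/9, -1/9)
through F parallel to NX: direction (0, -1); meets VX at Z = (1/3, -1/33)
Z = V + t·(X−V) with t = 8/11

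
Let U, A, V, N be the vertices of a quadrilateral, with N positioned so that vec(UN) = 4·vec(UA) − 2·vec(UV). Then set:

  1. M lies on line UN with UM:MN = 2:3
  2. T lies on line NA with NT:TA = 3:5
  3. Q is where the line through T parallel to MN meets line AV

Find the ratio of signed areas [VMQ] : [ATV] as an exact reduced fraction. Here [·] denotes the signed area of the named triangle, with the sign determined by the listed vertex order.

[VMQ]:[ATV] = 13/25

Choose coordinates U = (0, 0), A = (1, 0), V = (0, 1), N = (4, -2).
1. M lies on line UN with UM:MN = 2:3 ⇒ M = (8/5, -4/5)
2. T lies on line NA with NT:TA = 3:5 ⇒ T = (23/8, -5/4)
3. Q is where the line through T parallel to MN meets line AV ⇒ Q = (13/8, -5/8)
2·[VMQ] = 13/40, 2·[ATV] = 5/8
[VMQ]:[ATV] = 13/40:5/8 = 13/25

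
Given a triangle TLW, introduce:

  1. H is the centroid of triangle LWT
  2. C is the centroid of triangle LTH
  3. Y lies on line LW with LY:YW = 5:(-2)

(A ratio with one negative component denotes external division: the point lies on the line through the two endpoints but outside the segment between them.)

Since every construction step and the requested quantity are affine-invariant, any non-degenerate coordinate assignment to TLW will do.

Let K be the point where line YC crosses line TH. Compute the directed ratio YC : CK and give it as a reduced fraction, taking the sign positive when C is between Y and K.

YC:CK = -8

Work in coordinates with T = (0, 0), L = (1, 0), W = (0, 1).
1. H is the centroid of triangle LWT ⇒ H = (1/3, 1/3)
2. C is the centroid of triangle LTH ⇒ C = (4/9, 1/9)
3. Y lies on line LW with LY:YW = 5:(-2) ⇒ Y = (-2/3, 5/3)
line YC meets TH at K = (11/36, 11/36)
C = Y + t·(K−Y) with t = 8/7, so YC:CK = 8/7:-1/7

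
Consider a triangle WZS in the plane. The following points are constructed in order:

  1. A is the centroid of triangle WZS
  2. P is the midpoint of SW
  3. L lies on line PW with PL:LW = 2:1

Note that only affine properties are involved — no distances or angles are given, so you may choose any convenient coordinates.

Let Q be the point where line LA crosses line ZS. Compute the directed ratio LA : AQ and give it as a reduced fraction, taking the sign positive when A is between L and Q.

LA:AQ = 3/2

Choose coordinates W = (0, 0), Z = (1, 0), S = (0, 1).
1. A is the centroid of triangle WZS ⇒ A = (1/3, 1/3)
2. P is the midpoint of SW ⇒ P = (0, 1/2)
3. L lies on line PW with PL:LW = 2:1 ⇒ L = (0, 1/6)
line LA meets ZS at Q = (5/9, 4/9)
A = L + t·(Q−L) with t = 3/5, so LA:AQ = 3/5:2/5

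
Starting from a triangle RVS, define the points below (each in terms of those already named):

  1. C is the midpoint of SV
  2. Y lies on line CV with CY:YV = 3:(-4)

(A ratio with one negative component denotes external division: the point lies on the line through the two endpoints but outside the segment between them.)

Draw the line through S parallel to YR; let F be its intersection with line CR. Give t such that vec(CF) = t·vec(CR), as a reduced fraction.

Set R = (0, 0), V = (1, 0), S = (0, 1); any affine frame gives the same invariant.
1. C is the midpoint of SV ⇒ C = (1/2, 1/2)
2. Y lies on line CV with CY:YV = 3:(-4) ⇒ Y = (-1, 2)
through S parallel to YR: direction (1, -2); meets CR at F = (1/3, 1/3)
F = C + t·(R−C) with t = 1/3

t = 1/3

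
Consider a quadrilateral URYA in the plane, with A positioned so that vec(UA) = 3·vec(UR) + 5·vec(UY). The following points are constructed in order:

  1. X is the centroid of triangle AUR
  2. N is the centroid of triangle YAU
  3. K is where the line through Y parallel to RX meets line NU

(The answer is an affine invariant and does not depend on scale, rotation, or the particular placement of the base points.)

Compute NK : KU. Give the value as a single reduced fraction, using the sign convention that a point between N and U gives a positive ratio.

Choose coordinates U = (0, 0), R = (1, 0), Y = (0, 1), A = (3, 5).
1. X is the centroid of triangle AUR ⇒ X = (4/3, 5/3)
2. N is the centroid of triangle YAU ⇒ N = (1, 2)
3. K is where the line through Y parallel to RX meets line NU ⇒ K = (-1/3, -2/3)
K = N + t·(U−N) with t = 4/3, so NK:KU = t:(1−t) = 4/3:-1/3

NK:KU = -4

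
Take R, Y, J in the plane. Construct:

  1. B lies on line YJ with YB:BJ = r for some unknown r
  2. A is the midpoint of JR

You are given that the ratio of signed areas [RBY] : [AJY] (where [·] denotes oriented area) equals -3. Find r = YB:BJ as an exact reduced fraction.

Work in coordinates with R = (0, 0), Y = (1, 0), J = (0, 1).
1. With YB:BJ = r, write λ = r/(r+1) so B = Y + λ·(J−Y); B is affine-linear in λ
2. A is the midpoint of JR ⇒ A = (0, 1/2)
Every point depending on B is an affine combination of B and λ-independent points, so each such coordinate is linear in λ; the λ² term in each signed area is a multiple of (J−Y)×(J−Y) = 0, so 2·[RBY] and 2·[AJY] are each linear in λ. Evaluating at λ=0 and λ=1:
  2·[RBY] = −λ,   2·[AJY] = -1/2
So [RBY]:[AJY] = (−λ) / (-1/2). Setting this equal to -3:
  −λ = -3·(-1/2)  ⇒  λ = -3/2
Then r = λ/(1−λ) = (-3/2)/(5/2) = -3/5. Check: with r = -3/5, B = (5/2, -3/2) and [RBY]:[AJY] = -3 as required.

r = -3/5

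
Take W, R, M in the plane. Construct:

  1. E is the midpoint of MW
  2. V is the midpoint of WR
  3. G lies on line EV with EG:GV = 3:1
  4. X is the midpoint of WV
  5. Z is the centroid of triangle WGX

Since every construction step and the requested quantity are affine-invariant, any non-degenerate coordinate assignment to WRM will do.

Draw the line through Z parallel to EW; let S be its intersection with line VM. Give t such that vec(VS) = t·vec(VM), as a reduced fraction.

Assign W = (0, 0), R = (1, 0), M = (0, 1) — the answer is frame-independent, so this choice is without loss of generality.
1. E is the midpoint of MW ⇒ E = (0, 1/2)
2. V is the midpoint of WR ⇒ V = (1/2, 0)
3. G lies on line EV with EG:GV = 3:1 ⇒ G = (3/8, 1/8)
4. X is the midpoint of WV ⇒ X = (1/4, 0)
5. Z is the centroid of triangle WGX ⇒ Z = (5/24, 1/24)
through Z parallel to EW: direction (0, -1/2); meets VM at S = (5/24, 7/12)
S = V + t·(M−V) with t = 7/12

t = 7/12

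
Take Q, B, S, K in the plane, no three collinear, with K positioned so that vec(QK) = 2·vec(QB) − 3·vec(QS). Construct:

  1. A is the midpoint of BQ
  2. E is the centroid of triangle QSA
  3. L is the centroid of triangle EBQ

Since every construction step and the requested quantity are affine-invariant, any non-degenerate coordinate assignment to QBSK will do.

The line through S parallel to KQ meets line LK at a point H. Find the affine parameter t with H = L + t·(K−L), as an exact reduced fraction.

Set Q = (0, 0), B = (1, 0), S = (0, 1), K = (2, -3); any affine frame gives the same invariant.
1. A is the midpoint of BQ ⇒ A = (1/2, 0)
2. E is the centroid of triangle QSA ⇒ E = (1/6, 1/3)
3. L is the centroid of triangle EBQ ⇒ L = (7/18, 1/9)
through S parallel to KQ: direction (-2, 3); meets LK at H = (-8/25, 37/25)
H = L + t·(K−L) with t = -11/25

t = -11/25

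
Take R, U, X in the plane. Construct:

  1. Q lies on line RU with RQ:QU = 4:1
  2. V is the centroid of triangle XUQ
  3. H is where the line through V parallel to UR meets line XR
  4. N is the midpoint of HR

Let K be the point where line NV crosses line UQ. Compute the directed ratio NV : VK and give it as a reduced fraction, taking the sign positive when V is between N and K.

NV:VK = -1/2

Assign R = (0, 0), U = (1, 0), X = (0, 1) — the answer is frame-independent, so this choice is without loss of generality.
1. Q lies on line RU with RQ:QU = 4:1 ⇒ Q = (4/5, 0)
2. V is the centroid of triangle XUQ ⇒ V = (3/5, 1/3)
3. H is where the line through V parallel to UR meets line XR ⇒ H = (0, 1/3)
4. N is the midpoint of HR ⇒ N = (0, 1/6)
line NV meets UQ at K = (-3/5, 0)
V = N + t·(K−N) with t = -1, so NV:VK = -1:2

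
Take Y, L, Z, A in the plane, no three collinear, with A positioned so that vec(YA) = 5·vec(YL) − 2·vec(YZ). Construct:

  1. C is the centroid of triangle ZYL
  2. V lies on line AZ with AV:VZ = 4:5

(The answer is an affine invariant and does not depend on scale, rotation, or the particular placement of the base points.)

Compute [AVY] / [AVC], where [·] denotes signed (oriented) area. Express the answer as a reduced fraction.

[AVY]:[AVC] = 15/7

Work in coordinates with Y = (0, 0), L = (1, 0), Z = (0, 1), A = (5, -2).
1. C is the centroid of triangle ZYL ⇒ C = (1/3, 1/3)
2. V lies on line AZ with AV:VZ = 4:5 ⇒ V = (25/9, -2/3)
2·[AVY] = 20/9, 2·[AVC] = 28/27
[AVY]:[AVC] = 20/9:28/27 = 15/7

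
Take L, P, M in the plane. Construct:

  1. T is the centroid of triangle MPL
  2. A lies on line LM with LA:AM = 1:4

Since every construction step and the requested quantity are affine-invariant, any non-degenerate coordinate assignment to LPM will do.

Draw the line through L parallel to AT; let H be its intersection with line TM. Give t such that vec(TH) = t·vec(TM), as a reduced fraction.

Work in coordinates with L = (0, 0), P = (1, 0), M = (0, 1).
1. T is the centroid of triangle MPL ⇒ T = (1/3, 1/3)
2. A lies on line LM with LA:AM = 1:4 ⇒ A = (0, 1/5)
through L parallel to AT: direction (1/3, 2/15); meets TM at H = (5/12, 1/6)
H = T + t·(M−T) with t = -1/4

t = -1/4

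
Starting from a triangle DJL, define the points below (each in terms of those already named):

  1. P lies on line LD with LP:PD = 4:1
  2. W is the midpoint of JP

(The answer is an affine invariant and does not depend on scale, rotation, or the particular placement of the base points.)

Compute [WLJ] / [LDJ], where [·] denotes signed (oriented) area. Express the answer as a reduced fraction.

[WLJ]:[LDJ] = -2/5

Work in coordinates with D = (0, 0), J = (1, 0), L = (0, 1).
1. P lies on line LD with LP:PD = 4:1 ⇒ P = (0, 1/5)
2. W is the midpoint of JP ⇒ W = (1/2, 1/10)
2·[WLJ] = -2/5, 2·[LDJ] = 1
[WLJ]:[LDJ] = -2/5:1 = -2/5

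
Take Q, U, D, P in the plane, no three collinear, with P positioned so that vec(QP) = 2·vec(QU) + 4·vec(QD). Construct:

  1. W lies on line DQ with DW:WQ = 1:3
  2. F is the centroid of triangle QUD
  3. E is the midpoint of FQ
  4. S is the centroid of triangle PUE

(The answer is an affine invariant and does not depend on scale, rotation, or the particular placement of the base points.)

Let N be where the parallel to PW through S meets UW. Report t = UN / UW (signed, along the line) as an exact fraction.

t = 187/342

Set Q = (0, 0), U = (1, 0), D = (0, 1), P = (2, 4); any affine frame gives the same invariant.
1. W lies on line DQ with DW:WQ = 1:3 ⇒ W = (0, 3/4)
2. F is the centroid of triangle QUD ⇒ F = (1/3, 1/3)
3. E is the midpoint of FQ ⇒ E = (1/6, 1/6)
4. S is the centroid of triangle PUE ⇒ S = (19/18, 25/18)
through S parallel to PW: direction (-2, -13/4); meets UW at N = (155/342, 187/456)
N = U + t·(W−U) with t = 187/342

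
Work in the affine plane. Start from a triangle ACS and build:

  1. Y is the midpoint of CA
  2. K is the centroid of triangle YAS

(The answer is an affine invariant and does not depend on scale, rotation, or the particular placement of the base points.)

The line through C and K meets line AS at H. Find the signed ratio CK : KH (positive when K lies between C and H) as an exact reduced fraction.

CK:KH = 5

Assign A = (0, 0), C = (1, 0), S = (0, 1) — the answer is frame-independent, so this choice is without loss of generality.
1. Y is the midpoint of CA ⇒ Y = (1/2, 0)
2. K is the centroid of triangle YAS ⇒ K = (1/6, 1/3)
line CK meets AS at H = (0, 2/5)
K = C + t·(H−C) with t = 5/6, so CK:KH = 5/6:1/6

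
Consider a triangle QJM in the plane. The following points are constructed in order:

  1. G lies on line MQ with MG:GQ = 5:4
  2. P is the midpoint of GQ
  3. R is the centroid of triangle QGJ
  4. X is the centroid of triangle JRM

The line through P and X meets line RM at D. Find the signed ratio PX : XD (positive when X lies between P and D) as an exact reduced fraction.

Set Q = (0, 0), J = (1, 0), M = (0, 1); any affine frame gives the same invariant.
1. G lies on line MQ with MG:GQ = 5:4 ⇒ G = (0, 4/9)
2. P is the midpoint of GQ ⇒ P = (0, 2/9)
3. R is the centroid of triangle QGJ ⇒ R = (1/3, 4/27)
4. X is the centroid of triangle JRM ⇒ X = (4/9, 31/81)
line PX meets RM at D = (4/15, 43/135)
X = P + t·(D−P) with t = 5/3, so PX:XD = 5/3:-2/3

PX:XD = -5/2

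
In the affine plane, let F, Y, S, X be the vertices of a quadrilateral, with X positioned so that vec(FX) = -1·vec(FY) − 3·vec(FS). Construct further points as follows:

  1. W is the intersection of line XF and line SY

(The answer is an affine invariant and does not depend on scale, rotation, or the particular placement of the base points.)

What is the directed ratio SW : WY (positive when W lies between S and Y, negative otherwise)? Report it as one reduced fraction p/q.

Choose coordinates F = (0, 0), Y = (1, 0), S = (0, 1), X = (-1, -3).
1. W is the intersection of line XF and line SY ⇒ W = (1/4, 3/4)
W = S + t·(Y−S) with t = 1/4, so SW:WY = t:(1−t) = 1/4:3/4

SW:WY = 1/3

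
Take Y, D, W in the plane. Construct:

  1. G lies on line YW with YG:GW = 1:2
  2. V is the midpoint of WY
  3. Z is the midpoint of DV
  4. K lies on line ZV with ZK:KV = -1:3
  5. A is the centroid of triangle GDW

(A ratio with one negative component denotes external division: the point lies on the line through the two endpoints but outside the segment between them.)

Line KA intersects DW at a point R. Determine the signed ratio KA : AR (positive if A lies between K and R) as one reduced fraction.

KA:AR = -7/16

Assign Y = (0, 0), D = (1, 0), W = (0, 1) — the answer is frame-independent, so this choice is without loss of generality.
1. G lies on line YW with YG:GW = 1:2 ⇒ G = (0, 1/3)
2. V is the midpoint of WY ⇒ V = (0, 1/2)
3. Z is the midpoint of DV ⇒ Z = (1/2, 1/4)
4. K lies on line ZV with ZK:KV = -1:3 ⇒ K = (3/4, 1/8)
5. A is the centroid of triangle GDW ⇒ A = (1/3, 4/9)
line KA meets DW at R = (9/7, -2/7)
A = K + t·(R−K) with t = -7/9, so KA:AR = -7/9:16/9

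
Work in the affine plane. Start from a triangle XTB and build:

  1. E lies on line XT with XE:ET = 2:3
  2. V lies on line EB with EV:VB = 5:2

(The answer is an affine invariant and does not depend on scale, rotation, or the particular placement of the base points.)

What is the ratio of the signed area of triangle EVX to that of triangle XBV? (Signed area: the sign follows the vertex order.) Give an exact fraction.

[EVX]:[XBV] = -5/2

Set X = (0, 0), T = (1, 0), B = (0, 1); any affine frame gives the same invariant.
1. E lies on line XT with XE:ET = 2:3 ⇒ E = (2/5, 0)
2. V lies on line EB with EV:VB = 5:2 ⇒ V = (4/35, 5/7)
2·[EVX] = 2/7, 2·[XBV] = -4/35
[EVX]:[XBV] = 2/7:-4/35 = -5/2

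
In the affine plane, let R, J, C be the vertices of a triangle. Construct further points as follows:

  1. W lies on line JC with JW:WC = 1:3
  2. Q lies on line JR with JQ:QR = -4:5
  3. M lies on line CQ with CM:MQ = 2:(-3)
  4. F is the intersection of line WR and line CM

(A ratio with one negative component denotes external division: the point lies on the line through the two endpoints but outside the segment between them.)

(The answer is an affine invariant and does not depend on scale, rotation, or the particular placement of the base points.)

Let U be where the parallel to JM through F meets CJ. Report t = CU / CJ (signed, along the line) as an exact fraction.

Set R = (0, 0), J = (1, 0), C = (0, 1); any affine frame gives the same invariant.
1. W lies on line JC with JW:WC = 1:3 ⇒ W = (3/4, 1/4)
2. Q lies on line JR with JQ:QR = -4:5 ⇒ Q = (5, 0)
3. M lies on line CQ with CM:MQ = 2:(-3) ⇒ M = (-10, 3)
4. F is the intersection of line WR and line CM ⇒ F = (15/8, 5/8)
through F parallel to JM: direction (-11, 3); meets CJ at U = (-3/16, 19/16)
U = C + t·(J−C) with t = -3/16

t = -3/16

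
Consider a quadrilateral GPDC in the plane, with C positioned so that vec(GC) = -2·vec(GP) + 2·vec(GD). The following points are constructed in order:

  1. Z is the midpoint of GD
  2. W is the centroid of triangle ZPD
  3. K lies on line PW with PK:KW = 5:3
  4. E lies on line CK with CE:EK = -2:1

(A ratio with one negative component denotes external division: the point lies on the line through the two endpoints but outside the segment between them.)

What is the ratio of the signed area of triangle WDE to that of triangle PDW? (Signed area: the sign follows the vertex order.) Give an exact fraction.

[WDE]:[PDW] = -19/4

Assign G = (0, 0), P = (1, 0), D = (0, 1), C = (-2, 2) — the answer is frame-independent, so this choice is without loss of generality.
1. Z is the midpoint of GD ⇒ Z = (0, 1/2)
2. W is the centroid of triangle ZPD ⇒ W = (1/3, 1/2)
3. K lies on line PW with PK:KW = 5:3 ⇒ K = (7/12, 5/16)
4. E lies on line CK with CE:EK = -2:1 ⇒ E = (19/6, -11/8)
2·[WDE] = -19/24, 2·[PDW] = 1/6
[WDE]:[PDW] = -19/24:1/6 = -19/4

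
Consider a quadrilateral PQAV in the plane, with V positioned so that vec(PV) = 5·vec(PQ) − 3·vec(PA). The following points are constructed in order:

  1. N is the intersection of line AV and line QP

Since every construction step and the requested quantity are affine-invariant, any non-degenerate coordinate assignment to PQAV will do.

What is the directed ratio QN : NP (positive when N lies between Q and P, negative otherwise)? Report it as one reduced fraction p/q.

QN:NP = -1/5

Assign P = (0, 0), Q = (1, 0), A = (0, 1), V = (5, -3) — the answer is frame-independent, so this choice is without loss of generality.
1. N is the intersection of line AV and line QP ⇒ N = (5/4, 0)
N = Q + t·(P−Q) with t = -1/4, so QN:NP = t:(1−t) = -1/4:5/4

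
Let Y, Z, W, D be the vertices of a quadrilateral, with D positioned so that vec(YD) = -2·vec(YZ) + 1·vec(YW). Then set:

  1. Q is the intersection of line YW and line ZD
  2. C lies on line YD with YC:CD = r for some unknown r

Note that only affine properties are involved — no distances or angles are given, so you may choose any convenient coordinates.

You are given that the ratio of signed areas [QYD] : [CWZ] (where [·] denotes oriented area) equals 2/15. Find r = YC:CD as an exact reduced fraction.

Set Y = (0, 0), Z = (1, 0), W = (0, 1), D = (-2, 1); any affine frame gives the same invariant.
1. Q is the intersection of line YW and line ZD ⇒ Q = (0, 1/3)
2. With YC:CD = r, write λ = r/(r+1) so C = Y + λ·(D−Y); C is affine-linear in λ
Every point depending on C is an affine combination of C and λ-independent points, so each such coordinate is linear in λ; the λ² term in each signed area is a multiple of (D−Y)×(D−Y) = 0, so 2·[QYD] and 2·[CWZ] are each linear in λ. Evaluating at λ=0 and λ=1:
  2·[QYD] = -2/3,   2·[CWZ] = −λ − 1
So [QYD]:[CWZ] = (-2/3) / (−λ − 1). Setting this equal to 2/15:
  -2/3 = 2/15·(−λ − 1)  ⇒  λ = 4
Then r = λ/(1−λ) = (4)/(-3) = -4/3. Check: with r = -4/3, C = (-8, 4) and [QYD]:[CWZ] = 2/15 as required.

r = -4/3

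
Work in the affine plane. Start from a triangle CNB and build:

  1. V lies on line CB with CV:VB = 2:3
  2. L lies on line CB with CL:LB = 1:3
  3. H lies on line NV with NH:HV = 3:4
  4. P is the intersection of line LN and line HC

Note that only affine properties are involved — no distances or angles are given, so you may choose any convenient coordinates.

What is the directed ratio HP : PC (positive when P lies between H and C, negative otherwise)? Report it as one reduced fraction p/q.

Work in coordinates with C = (0, 0), N = (1, 0), B = (0, 1).
1. V lies on line CB with CV:VB = 2:3 ⇒ V = (0, 2/5)
2. L lies on line CB with CL:LB = 1:3 ⇒ L = (0, 1/4)
3. H lies on line NV with NH:HV = 3:4 ⇒ H = (4/7, 6/35)
4. P is the intersection of line LN and line HC ⇒ P = (5/11, 3/22)
P = H + t·(C−H) with t = 9/44, so HP:PC = t:(1−t) = 9/44:35/44

HP:PC = 9/35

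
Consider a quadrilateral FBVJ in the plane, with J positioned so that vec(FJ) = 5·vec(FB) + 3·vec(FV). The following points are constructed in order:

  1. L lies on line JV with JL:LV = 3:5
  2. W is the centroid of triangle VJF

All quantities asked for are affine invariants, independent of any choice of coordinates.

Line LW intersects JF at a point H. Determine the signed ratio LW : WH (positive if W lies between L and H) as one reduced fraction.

Set F = (0, 0), B = (1, 0), V = (0, 1), J = (5, 3); any affine frame gives the same invariant.
1. L lies on line JV with JL:LV = 3:5 ⇒ L = (25/8, 9/4)
2. W is the centroid of triangle VJF ⇒ W = (5/3, 4/3)
line LW meets JF at H = (-10, -6)
W = L + t·(H−L) with t = 1/9, so LW:WH = 1/9:8/9

LW:WH = 1/8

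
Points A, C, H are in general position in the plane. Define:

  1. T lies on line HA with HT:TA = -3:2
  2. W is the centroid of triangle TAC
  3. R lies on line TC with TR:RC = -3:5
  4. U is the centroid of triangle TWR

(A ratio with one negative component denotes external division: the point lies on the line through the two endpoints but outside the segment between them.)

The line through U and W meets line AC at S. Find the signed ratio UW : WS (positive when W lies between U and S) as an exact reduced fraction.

UW:WS = 17/6

Choose coordinates A = (0, 0), C = (1, 0), H = (0, 1).
1. T lies on line HA with HT:TA = -3:2 ⇒ T = (0, -2)
2. W is the centroid of triangle TAC ⇒ W = (1/3, -2/3)
3. R lies on line TC with TR:RC = -3:5 ⇒ R = (-3/2, -5)
4. U is the centroid of triangle TWR ⇒ U = (-7/18, -23/9)
line UW meets AC at S = (10/17, 0)
W = U + t·(S−U) with t = 17/23, so UW:WS = 17/23:6/23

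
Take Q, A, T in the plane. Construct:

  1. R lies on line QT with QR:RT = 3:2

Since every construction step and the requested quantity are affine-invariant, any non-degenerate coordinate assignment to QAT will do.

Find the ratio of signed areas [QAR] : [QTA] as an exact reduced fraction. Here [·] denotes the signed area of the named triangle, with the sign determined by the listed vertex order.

Assign Q = (0, 0), A = (1, 0), T = (0, 1) — the answer is frame-independent, so this choice is without loss of generality.
1. R lies on line QT with QR:RT = 3:2 ⇒ R = (0, 3/5)
2·[QAR] = 3/5, 2·[QTA] = -1
[QAR]:[QTA] = 3/5:-1 = -3/5

[QAR]:[QTA] = -3/5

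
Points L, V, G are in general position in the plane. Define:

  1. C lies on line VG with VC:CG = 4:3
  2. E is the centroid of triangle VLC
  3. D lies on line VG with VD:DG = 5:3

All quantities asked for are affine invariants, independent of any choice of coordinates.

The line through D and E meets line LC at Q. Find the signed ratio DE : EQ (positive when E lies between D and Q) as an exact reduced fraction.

DE:EQ = -41/32

Assign L = (0, 0), V = (1, 0), G = (0, 1) — the answer is frame-independent, so this choice is without loss of generality.
1. C lies on line VG with VC:CG = 4:3 ⇒ C = (3/7, 4/7)
2. E is the centroid of triangle VLC ⇒ E = (10/21, 4/21)
3. D lies on line VG with VD:DG = 5:3 ⇒ D = (3/8, 5/8)
line DE meets LC at Q = (114/287, 152/287)
E = D + t·(Q−D) with t = 41/9, so DE:EQ = 41/9:-32/9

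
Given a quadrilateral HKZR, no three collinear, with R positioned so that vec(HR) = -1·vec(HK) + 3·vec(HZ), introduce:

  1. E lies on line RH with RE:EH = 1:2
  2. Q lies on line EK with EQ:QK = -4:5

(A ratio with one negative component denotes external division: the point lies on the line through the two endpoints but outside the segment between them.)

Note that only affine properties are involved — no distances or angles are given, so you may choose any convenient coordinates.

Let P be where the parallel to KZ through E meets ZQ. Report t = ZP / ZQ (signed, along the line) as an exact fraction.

Assign H = (0, 0), K = (1, 0), Z = (0, 1), R = (-1, 3) — the answer is frame-independent, so this choice is without loss of generality.
1. E lies on line RH with RE:EH = 1:2 ⇒ E = (-2/3, 2)
2. Q lies on line EK with EQ:QK = -4:5 ⇒ Q = (-22/3, 10)
through E parallel to KZ: direction (-1, 1); meets ZQ at P = (-22/15, 14/5)
P = Z + t·(Q−Z) with t = 1/5

t = 1/5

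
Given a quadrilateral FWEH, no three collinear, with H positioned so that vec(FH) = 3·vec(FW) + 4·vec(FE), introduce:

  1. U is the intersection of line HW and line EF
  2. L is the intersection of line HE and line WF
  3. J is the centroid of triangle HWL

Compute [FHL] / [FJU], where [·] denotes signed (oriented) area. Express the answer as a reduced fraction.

[FHL]:[FJU] = -2

Choose coordinates F = (0, 0), W = (1, 0), E = (0, 1), H = (3, 4).
1. U is the intersection of line HW and line EF ⇒ U = (0, -2)
2. L is the intersection of line HE and line WF ⇒ L = (-1, 0)
3. J is the centroid of triangle HWL ⇒ J = (1, 4/3)
2·[FHL] = 4, 2·[FJU] = -2
[FHL]:[FJU] = 4:-2 = -2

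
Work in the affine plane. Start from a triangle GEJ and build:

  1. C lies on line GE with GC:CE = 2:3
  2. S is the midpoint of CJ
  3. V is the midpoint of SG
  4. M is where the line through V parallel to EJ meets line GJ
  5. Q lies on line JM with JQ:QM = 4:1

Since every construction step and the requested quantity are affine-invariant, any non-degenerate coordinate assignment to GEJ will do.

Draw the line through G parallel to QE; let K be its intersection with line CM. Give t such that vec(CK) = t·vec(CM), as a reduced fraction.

Work in coordinates with G = (0, 0), E = (1, 0), J = (0, 1).
1. C lies on line GE with GC:CE = 2:3 ⇒ C = (2/5, 0)
2. S is the midpoint of CJ ⇒ S = (1/5, 1/2)
3. V is the midpoint of SG ⇒ V = (1/10, 1/4)
4. M is where the line through V parallel to EJ meets line GJ ⇒ M = (0, 7/20)
5. Q lies on line JM with JQ:QM = 4:1 ⇒ Q = (0, 12/25)
through G parallel to QE: direction (1, -12/25); meets CM at K = (70/79, -168/395)
K = C + t·(M−C) with t = -96/79

t = -96/79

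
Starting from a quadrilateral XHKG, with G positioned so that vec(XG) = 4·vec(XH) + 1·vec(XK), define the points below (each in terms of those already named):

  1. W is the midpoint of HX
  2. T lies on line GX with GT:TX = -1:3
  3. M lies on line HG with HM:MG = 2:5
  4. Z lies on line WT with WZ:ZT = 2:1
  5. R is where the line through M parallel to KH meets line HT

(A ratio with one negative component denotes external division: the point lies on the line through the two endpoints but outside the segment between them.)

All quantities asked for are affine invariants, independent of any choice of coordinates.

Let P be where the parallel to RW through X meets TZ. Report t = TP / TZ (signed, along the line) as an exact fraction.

t = 59/25

Assign X = (0, 0), H = (1, 0), K = (0, 1), G = (4, 1) — the answer is frame-independent, so this choice is without loss of generality.
1. W is the midpoint of HX ⇒ W = (1/2, 0)
2. T lies on line GX with GT:TX = -1:3 ⇒ T = (6, 3/2)
3. M lies on line HG with HM:MG = 2:5 ⇒ M = (13/7, 2/7)
4. Z lies on line WT with WZ:ZT = 2:1 ⇒ Z = (25/6, 1)
5. R is where the line through M parallel to KH meets line HT ⇒ R = (171/91, 24/91)
through X parallel to RW: direction (-251/182, -24/91); meets TZ at P = (251/150, 8/25)
P = T + t·(Z−T) with t = 59/25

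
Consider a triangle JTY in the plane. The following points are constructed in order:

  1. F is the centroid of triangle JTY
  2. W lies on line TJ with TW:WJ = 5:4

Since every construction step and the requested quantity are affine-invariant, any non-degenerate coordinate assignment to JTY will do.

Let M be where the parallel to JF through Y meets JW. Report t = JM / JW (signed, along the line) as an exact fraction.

Choose coordinates J = (0, 0), T = (1, 0), Y = (0, 1).
1. F is the centroid of triangle JTY ⇒ F = (1/3, 1/3)
2. W lies on line TJ with TW:WJ = 5:4 ⇒ W = (4/9, 0)
through Y parallel to JF: direction (1/3, 1/3); meets JW at M = (-1, 0)
M = J + t·(W−J) with t = -9/4

t = -9/4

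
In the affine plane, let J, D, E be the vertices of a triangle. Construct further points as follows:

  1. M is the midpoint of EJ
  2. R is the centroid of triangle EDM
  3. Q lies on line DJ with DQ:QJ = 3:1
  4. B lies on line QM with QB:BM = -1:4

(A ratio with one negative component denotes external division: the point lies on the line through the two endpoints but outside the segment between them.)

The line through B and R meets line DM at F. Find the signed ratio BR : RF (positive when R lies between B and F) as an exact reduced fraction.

BR:RF = -4

Set J = (0, 0), D = (1, 0), E = (0, 1); any affine frame gives the same invariant.
1. M is the midpoint of EJ ⇒ M = (0, 1/2)
2. R is the centroid of triangle EDM ⇒ R = (1/3, 1/2)
3. Q lies on line DJ with DQ:QJ = 3:1 ⇒ Q = (1/4, 0)
4. B lies on line QM with QB:BM = -1:4 ⇒ B = (1/3, -1/6)
line BR meets DM at F = (1/3, 1/3)
R = B + t·(F−B) with t = 4/3, so BR:RF = 4/3:-1/3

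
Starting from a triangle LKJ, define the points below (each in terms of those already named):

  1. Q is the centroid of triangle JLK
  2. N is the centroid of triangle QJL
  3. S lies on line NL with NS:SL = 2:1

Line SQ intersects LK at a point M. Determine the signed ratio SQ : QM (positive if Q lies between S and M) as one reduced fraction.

SQ:QM = -5/9

Set L = (0, 0), K = (1, 0), J = (0, 1); any affine frame gives the same invariant.
1. Q is the centroid of triangle JLK ⇒ Q = (1/3, 1/3)
2. N is the centroid of triangle QJL ⇒ N = (1/9, 4/9)
3. S lies on line NL with NS:SL = 2:1 ⇒ S = (1/27, 4/27)
line SQ meets LK at M = (-1/5, 0)
Q = S + t·(M−S) with t = -5/4, so SQ:QM = -5/4:9/4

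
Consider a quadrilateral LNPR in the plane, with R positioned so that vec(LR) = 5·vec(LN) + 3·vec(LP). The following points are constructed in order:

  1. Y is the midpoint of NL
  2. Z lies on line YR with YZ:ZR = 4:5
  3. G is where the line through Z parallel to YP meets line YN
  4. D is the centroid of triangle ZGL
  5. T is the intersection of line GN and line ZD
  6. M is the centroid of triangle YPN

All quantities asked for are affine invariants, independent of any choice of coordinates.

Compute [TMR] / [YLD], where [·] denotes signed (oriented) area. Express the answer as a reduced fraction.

Work in coordinates with L = (0, 0), N = (1, 0), P = (0, 1), R = (5, 3).
1. Y is the midpoint of NL ⇒ Y = (1/2, 0)
2. Z lies on line YR with YZ:ZR = 4:5 ⇒ Z = (5/2, 4/3)
3. G is where the line through Z parallel to YP meets line YN ⇒ G = (19/6, 0)
4. D is the centroid of triangle ZGL ⇒ D = (17/9, 4/9)
5. T is the intersection of line GN and line ZD ⇒ T = (19/12, 0)
6. M is the centroid of triangle YPN ⇒ M = (1/2, 1/3)
2·[TMR] = -79/18, 2·[YLD] = -2/9
[TMR]:[YLD] = -79/18:-2/9 = 79/4

[TMR]:[YLD] = 79/4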